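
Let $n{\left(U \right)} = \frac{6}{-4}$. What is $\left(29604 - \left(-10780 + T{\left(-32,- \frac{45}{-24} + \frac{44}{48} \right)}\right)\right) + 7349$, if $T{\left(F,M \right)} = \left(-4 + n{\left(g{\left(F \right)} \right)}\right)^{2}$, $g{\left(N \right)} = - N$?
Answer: $\frac{190811}{4} \approx 47703.0$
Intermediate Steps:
$n{\left(U \right)} = - \frac{3}{2}$ ($n{\left(U \right)} = 6 \left(- \frac{1}{4}\right) = - \frac{3}{2}$)
$T{\left(F,M \right)} = \frac{121}{4}$ ($T{\left(F,M \right)} = \left(-4 - \frac{3}{2}\right)^{2} = \left(- \frac{11}{2}\right)^{2} = \frac{121}{4}$)
$\left(29604 - \left(-10780 + T{\left(-32,- \frac{45}{-24} + \frac{44}{48} \right)}\right)\right) + 7349 = \left(29604 + \left(10780 - \frac{121}{4}\right)\right) + 7349 = \left(29604 + \frac{42999}{4}\right) + 7349 = \frac{161415}{4} + 7349 = \frac{190811}{4}$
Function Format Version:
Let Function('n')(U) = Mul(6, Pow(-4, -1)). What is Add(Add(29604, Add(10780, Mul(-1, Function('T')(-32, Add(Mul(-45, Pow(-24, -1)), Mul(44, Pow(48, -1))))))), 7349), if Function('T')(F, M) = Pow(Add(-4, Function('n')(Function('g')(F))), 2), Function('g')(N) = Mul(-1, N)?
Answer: Rational(190811, 4) ≈ 47703.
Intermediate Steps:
Function('n')(U) = Rational(-3, 2) (Function('n')(U) = Mul(6, Rational(-1, 4)) = Rational(-3, 2))
Function('T')(F, M) = Rational(121, 4) (Function('T')(F, M) = Pow(Add(-4, Rational(-3, 2)), 2) = Pow(Rational(-11, 2), 2) = Rational(121, 4))
Add(Add(29604, Add(10780, Mul(-1, Function('T')(-32, Add(Mul(-45, Pow(-24, -1)), Mul(44, Pow(48, -1))))))), 7349) = Add(Add(29604, Add(10780, Mul(-1, Rational(121, 4)))), 7349) = Add(Add(29604, Add(10780, Rational(-121, 4))), 7349) = Add(Add(29604, Rational(42999, 4)), 7349) = Add(Rational(161415, 4), 7349) = Rational(190811, 4)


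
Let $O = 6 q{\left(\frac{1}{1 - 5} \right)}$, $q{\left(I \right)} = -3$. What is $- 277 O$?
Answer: $4986$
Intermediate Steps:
$O = -18$ ($O = 6 \left(-3\right) = -18$)
$- 277 O = \left(-277\right) \left(-18\right) = 4986$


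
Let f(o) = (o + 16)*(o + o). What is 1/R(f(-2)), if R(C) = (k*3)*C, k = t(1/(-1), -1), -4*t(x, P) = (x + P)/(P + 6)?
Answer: -5/84 ≈ -0.059524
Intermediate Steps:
t(x, P) = -(P + x)/(4*(6 + P)) (t(x, P) = -(x + P)/(4*(P + 6)) = -(P + x)/(4*(6 + P)))
k = 1/10 (k = (-1*(-1) - 1/(-1))/(4*(6 - 1)) = (1/4)*(1 - 1*(-1))/5 = (1/4)*(1/5)*(1 + 1) = (1/4)*(1/5)*2 = 1/10 ≈ 0.10000)
f(o) = 2*o*(16 + o) (f(o) = (16 + o)*(2*o) = 2*o*(16 + o))
R(C) = 3*C/10 (R(C) = ((1/10)*3)*C = 3*C/10)
1/R(f(-2)) = 1/(3*(2*(-2)*(16 - 2))/10) = 1/(3*(2*(-2)*14)/10) = 1/((3/10)*(-56)) = 1/(-84/5) = -5/84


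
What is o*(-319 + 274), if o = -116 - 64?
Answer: 8100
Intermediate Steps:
o = -180
o*(-319 + 274) = -180*(-319 + 274) = -180*(-45) = 8100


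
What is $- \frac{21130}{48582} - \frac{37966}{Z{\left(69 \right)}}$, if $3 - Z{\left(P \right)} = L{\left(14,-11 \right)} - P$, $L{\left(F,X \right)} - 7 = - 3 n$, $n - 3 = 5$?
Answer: $- \frac{923172391}{2161899} \approx -427.02$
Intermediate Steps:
$n = 8$ ($n = 3 + 5 = 8$)
$L{\left(F,X \right)} = -17$ ($L{\left(F,X \right)} = 7 - 24 = -17$)
$Z{\left(P \right)} = 20 + P$ ($Z{\left(P \right)} = 3 - \left(-17 - P\right) = 3 + \left(17 + P\right) = 20 + P$)
$- \frac{21130}{48582} - \frac{37966}{Z{\left(69 \right)}} = - \frac{21130}{48582} - \frac{37966}{20 + 69} = \left(-21130\right) \frac{1}{48582} - \frac{37966}{89} = - \frac{10565}{24291} - \frac{37966}{89} = - \frac{923172391}{2161899}$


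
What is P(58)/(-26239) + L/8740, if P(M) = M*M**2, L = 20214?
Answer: -30917993/6034970 ≈ -5.1231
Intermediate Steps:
P(M) = M**3
P(58)/(-26239) + L/8740 = 58**3/(-26239) + 20214/8740 = 195112*(-1/26239) + 20214*(1/8740) = -195112/26239 + 10107/4370 = -30917993/6034970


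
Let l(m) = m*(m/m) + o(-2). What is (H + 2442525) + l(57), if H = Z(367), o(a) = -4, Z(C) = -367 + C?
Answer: 2442578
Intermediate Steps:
l(m) = -4 + m (l(m) = m*(m/m) - 4 = m*1 - 4 = m - 4 = -4 + m)
H = 0 (H = -367 + 367 = 0)
(H + 2442525) + l(57) = (0 + 2442525) + (-4 + 57) = 2442525 + 53 = 2442578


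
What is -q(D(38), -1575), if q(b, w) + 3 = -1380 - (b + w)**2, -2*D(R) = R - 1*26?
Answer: 2500944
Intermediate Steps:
D(R) = 13 - R/2 (D(R) = -(R - 1*26)/2 = -(R - 26)/2 = -(-26 + R)/2 = 13 - R/2)
q(b, w) = -1383 - (b + w)**2 (q(b, w) = -3 + (-1380 - (b + w)**2) = -1383 - (b + w)**2)
-q(D(38), -1575) = -(-1383 - ((13 - 1/2*38) - 1575)**2) = -(-1383 - ((13 - 19) - 1575)**2) = -(-1383 - (-6 - 1575)**2) = -(-1383 - 1*(-1581)**2) = -(-1383 - 1*2499561) = -(-1383 - 2499561) = -1*(-2500944) = 2500944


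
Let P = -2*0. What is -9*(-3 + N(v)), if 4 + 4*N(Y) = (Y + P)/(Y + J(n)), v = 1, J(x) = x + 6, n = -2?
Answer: 711/20 ≈ 35.550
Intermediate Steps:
J(x) = 6 + x
P = 0
N(Y) = -1 + Y/(4*(4 + Y)) (N(Y) = -1 + ((Y + 0)/(Y + (6 - 2)))/4 = -1 + (Y/(Y + 4))/4 = -1 + (Y/(4 + Y))/4 = -1 + Y/(4*(4 + Y)))
-9*(-3 + N(v)) = -9*(-3 + (-16 - 3*1)/(4*(4 + 1))) = -9*(-3 + (1/4)*(-16 - 3)/5) = -9*(-3 + (1/4)*(1/5)*(-19)) = -9*(-3 - 19/20) = -9*(-79/20) = 711/20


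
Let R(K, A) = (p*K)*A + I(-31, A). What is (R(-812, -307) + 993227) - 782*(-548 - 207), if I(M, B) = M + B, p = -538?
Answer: -132531493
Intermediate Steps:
I(M, B) = B + M
R(K, A) = -31 + A - 538*A*K (R(K, A) = (-538*K)*A + (A - 31) = -538*A*K + (-31 + A) = -31 + A - 538*A*K)
(R(-812, -307) + 993227) - 782*(-548 - 207) = ((-31 - 307 - 538*(-307)*(-812)) + 993227) - 782*(-548 - 207) = ((-31 - 307 - 134114792) + 993227) - 782*(-755) = (-134115130 + 993227) + 590410 = -133121903 + 590410 = -132531493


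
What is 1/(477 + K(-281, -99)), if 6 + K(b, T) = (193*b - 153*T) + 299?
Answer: -1/38316 ≈ -2.6099e-5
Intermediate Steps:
K(b, T) = 293 - 153*T + 193*b (K(b, T) = -6 + ((193*b - 153*T) + 299) = -6 + ((-153*T + 193*b) + 299) = -6 + (299 - 153*T + 193*b) = 293 - 153*T + 193*b)
1/(477 + K(-281, -99)) = 1/(477 + (293 - 153*(-99) + 193*(-281))) = 1/(477 + (293 + 15147 - 54233)) = 1/(477 - 38793) = 1/(-38316) = -1/38316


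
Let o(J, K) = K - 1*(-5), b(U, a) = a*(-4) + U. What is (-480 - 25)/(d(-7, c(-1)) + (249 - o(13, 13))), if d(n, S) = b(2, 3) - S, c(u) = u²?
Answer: -101/44 ≈ -2.2955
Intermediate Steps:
b(U, a) = U - 4*a (b(U, a) = -4*a + U = U - 4*a)
o(J, K) = 5 + K (o(J, K) = K + 5 = 5 + K)
d(n, S) = -10 - S (d(n, S) = (2 - 4*3) - S = (2 - 12) - S = -10 - S)
(-480 - 25)/(d(-7, c(-1)) + (249 - o(13, 13))) = (-480 - 25)/((-10 - 1*(-1)²) + (249 - (5 + 13))) = -505/((-10 - 1*1) + (249 - 1*18)) = -505/((-10 - 1) + (249 - 18)) = -505/(-11 + 231) = -505/220 = -505*1/220 = -101/44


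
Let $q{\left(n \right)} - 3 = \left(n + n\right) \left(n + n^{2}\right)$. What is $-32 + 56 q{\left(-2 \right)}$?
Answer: $-312$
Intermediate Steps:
$q{\left(n \right)} = 3 + 2 n \left(n + n^{2}\right)$ ($q{\left(n \right)} = 3 + \left(n + n\right) \left(n + n^{2}\right) = 3 + 2 n \left(n + n^{2}\right)$)
$-32 + 56 q{\left(-2 \right)} = -32 + 56 \left(3 + 2 \left(-2\right)^{2} + 2 \left(-2\right)^{3}\right) = -32 + 56 \left(3 + 2 \cdot 4 + 2 \left(-8\right)\right) = -32 + 56 \left(3 + 8 - 16\right) = -32 + 56 \left(-5\right) = -32 - 280 = -312$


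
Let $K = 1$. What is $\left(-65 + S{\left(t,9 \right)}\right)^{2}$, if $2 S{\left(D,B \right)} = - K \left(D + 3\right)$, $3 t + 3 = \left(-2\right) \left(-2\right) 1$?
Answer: $\frac{40000}{9} \approx 4444.4$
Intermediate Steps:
$t = \frac{1}{3}$ ($t = -1 + \frac{\left(-2\right) \left(-2\right) 1}{3} = -1 + \frac{4 \cdot 1}{3} = -1 + \frac{1}{3} \cdot 4 = -1 + \frac{4}{3} = \frac{1}{3} \approx 0.33333$)
$S{\left(D,B \right)} = - \frac{3}{2} - \frac{D}{2}$ ($S{\left(D,B \right)} = \frac{\left(-1\right) 1 \left(D + 3\right)}{2} = \frac{\left(-1\right) \left(3 + D\right)}{2} = \frac{-3 - D}{2} = - \frac{3}{2} - \frac{D}{2}$)
$\left(-65 + S{\left(t,9 \right)}\right)^{2} = \left(-65 - \frac{5}{3}\right)^{2} = \left(- \frac{200}{3}\right)^{2} = \frac{40000}{9}$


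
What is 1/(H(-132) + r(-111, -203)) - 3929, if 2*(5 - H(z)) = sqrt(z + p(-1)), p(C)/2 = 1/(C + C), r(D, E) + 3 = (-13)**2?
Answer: -24214391/6163 + 2*I*sqrt(133)/117097 ≈ -3929.0 + 0.00019697*I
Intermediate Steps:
r(D, E) = 166 (r(D, E) = -3 + (-13)**2 = -3 + 169 = 166)
p(C) = 1/C (p(C) = 2/(C + C) = 2/((2*C)) = 2*(1/(2*C)) = 1/C)
H(z) = 5 - sqrt(-1 + z)/2 (H(z) = 5 - sqrt(z + 1/(-1))/2 = 5 - sqrt(z - 1)/2 = 5 - sqrt(-1 + z)/2)
1/(H(-132) + r(-111, -203)) - 3929 = 1/((5 - sqrt(-1 - 132)/2) + 166) - 3929 = 1/((5 - I*sqrt(133)/2) + 166) - 3929 = 1/(171 - I*sqrt(133)/2) - 3929 = -3929 + 1/(171 - I*sqrt(133)/2)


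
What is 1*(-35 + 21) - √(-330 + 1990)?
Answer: -14 - 2*√415 ≈ -54.743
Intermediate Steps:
1*(-35 + 21) - √(-330 + 1990) = 1*(-14) - √1660 = -14 - 2*√415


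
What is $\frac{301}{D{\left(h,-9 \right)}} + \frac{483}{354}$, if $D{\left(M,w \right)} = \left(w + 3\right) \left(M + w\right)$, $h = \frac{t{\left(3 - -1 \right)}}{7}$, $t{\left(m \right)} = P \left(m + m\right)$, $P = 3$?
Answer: $\frac{71575}{6903} \approx 10.369$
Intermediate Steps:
$t{\left(m \right)} = 6 m$ ($t{\left(m \right)} = 3 \left(m + m\right) = 3 \cdot 2 m = 6 m$)
$h = \frac{24}{7}$ ($h = \frac{6 \left(3 - -1\right)}{7} = 6 \left(3 + 1\right) \frac{1}{7} = 6 \cdot 4 \cdot \frac{1}{7} = 24 \cdot \frac{1}{7} = \frac{24}{7} \approx 3.4286$)
$D{\left(M,w \right)} = \left(3 + w\right) \left(M + w\right)$
$\frac{301}{D{\left(h,-9 \right)}} + \frac{483}{354} = \frac{301}{\left(-9\right)^{2} + 3 \cdot \frac{24}{7} + 3 \left(-9\right) + \frac{24}{7} \left(-9\right)} + \frac{483}{354} = \frac{301}{81 + \frac{72}{7} - 27 - \frac{216}{7}} + 483 \cdot \frac{1}{354} = \frac{301}{\frac{234}{7}} + \frac{161}{118} = 301 \cdot \frac{7}{234} + \frac{161}{118} = \frac{2107}{234} + \frac{161}{118} = \frac{71575}{6903}$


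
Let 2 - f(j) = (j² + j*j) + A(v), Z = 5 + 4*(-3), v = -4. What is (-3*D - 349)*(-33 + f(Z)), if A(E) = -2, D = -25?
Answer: 34798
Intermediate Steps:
Z = -7 (Z = 5 - 12 = -7)
f(j) = 4 - 2*j² (f(j) = 2 - ((j² + j*j) - 2) = 2 - ((j² + j²) - 2) = 2 - (2*j² - 2) = 2 - (-2 + 2*j²) = 2 + (2 - 2*j²) = 4 - 2*j²)
(-3*D - 349)*(-33 + f(Z)) = (-3*(-25) - 349)*(-33 + (4 - 2*(-7)²)) = (75 - 349)*(-33 + (4 - 2*49)) = -274*(-33 + (4 - 98)) = -274*(-33 - 94) = -274*(-127) = 34798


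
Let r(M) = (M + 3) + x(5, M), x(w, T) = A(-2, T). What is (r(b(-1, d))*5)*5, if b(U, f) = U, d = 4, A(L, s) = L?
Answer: 0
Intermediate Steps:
x(w, T) = -2
r(M) = 1 + M (r(M) = (M + 3) - 2 = (3 + M) - 2 = 1 + M)
(r(b(-1, d))*5)*5 = ((1 - 1)*5)*5 = (0*5)*5 = 0*5 = 0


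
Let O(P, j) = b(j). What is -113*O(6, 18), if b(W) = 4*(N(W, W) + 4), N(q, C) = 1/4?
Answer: -1921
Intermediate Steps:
N(q, C) = ¼
b(W) = 17 (b(W) = 4*(¼ + 4) = 4*(17/4) = 17)
O(P, j) = 17
-113*O(6, 18) = -113*17 = -1921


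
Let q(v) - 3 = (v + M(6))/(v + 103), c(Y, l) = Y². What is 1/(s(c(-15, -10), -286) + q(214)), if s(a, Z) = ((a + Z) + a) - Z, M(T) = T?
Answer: 317/143821 ≈ 0.0022041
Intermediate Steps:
q(v) = 3 + (6 + v)/(103 + v) (q(v) = 3 + (v + 6)/(v + 103) = 3 + (6 + v)/(103 + v))
s(a, Z) = 2*a (s(a, Z) = ((Z + a) + a) - Z = (Z + 2*a) - Z = 2*a)
1/(s(c(-15, -10), -286) + q(214)) = 1/(2*(-15)² + (315 + 4*214)/(103 + 214)) = 1/(2*225 + (315 + 856)/317) = 1/(450 + (1/317)*1171) = 1/(450 + 1171/317) = 1/(143821/317) = 317/143821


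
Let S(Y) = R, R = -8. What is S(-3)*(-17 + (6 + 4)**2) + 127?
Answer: -537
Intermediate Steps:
S(Y) = -8
S(-3)*(-17 + (6 + 4)**2) + 127 = -8*(-17 + (6 + 4)**2) + 127 = -8*(-17 + 10**2) + 127 = -8*(-17 + 100) + 127 = -8*83 + 127 = -664 + 127 = -537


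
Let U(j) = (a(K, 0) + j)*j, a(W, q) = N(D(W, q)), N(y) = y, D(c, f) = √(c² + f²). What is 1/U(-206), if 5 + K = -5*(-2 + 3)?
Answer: 1/40376 ≈ 2.4767e-5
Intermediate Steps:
K = -10 (K = -5 - 5*(-2 + 3) = -5 - 5*1 = -5 - 5 = -10)
a(W, q) = √(W² + q²)
U(j) = j*(10 + j) (U(j) = (√((-10)² + 0²) + j)*j = (√(100 + 0) + j)*j = (√100 + j)*j = (10 + j)*j = j*(10 + j))
1/U(-206) = 1/(-206*(10 - 206)) = 1/(-206*(-196)) = 1/40376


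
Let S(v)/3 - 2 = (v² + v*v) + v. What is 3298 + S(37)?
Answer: 11629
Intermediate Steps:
S(v) = 6 + 3*v + 6*v² (S(v) = 6 + 3*((v² + v*v) + v) = 6 + 3*((v² + v²) + v) = 6 + 3*(2*v² + v) = 6 + 3*(v + 2*v²) = 6 + (3*v + 6*v²) = 6 + 3*v + 6*v²)
3298 + S(37) = 3298 + (6 + 3*37 + 6*37²) = 3298 + (6 + 111 + 6*1369) = 3298 + (6 + 111 + 8214) = 3298 + 8331 = 11629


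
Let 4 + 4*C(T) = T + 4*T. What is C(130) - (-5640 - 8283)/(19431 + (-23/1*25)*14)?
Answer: 3703909/22762 ≈ 162.72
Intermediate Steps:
C(T) = -1 + 5*T/4 (C(T) = -1 + (T + 4*T)/4 = -1 + (5*T)/4 = -1 + 5*T/4)
C(130) - (-5640 - 8283)/(19431 + (-23/1*25)*14) = (-1 + (5/4)*130) - (-5640 - 8283)/(19431 + (-23/1*25)*14) = (-1 + 325/2) - (-13923)/(19431 + (-23*1*25)*14) = 323/2 - (-13923)/(19431 - 23*25*14) = 323/2 - (-13923)/(19431 - 575*14) = 323/2 - (-13923)/(19431 - 8050) = 323/2 - (-13923)/11381 = 323/2 - 1*(-13923/11381) = 323/2 + 13923/11381 = 3703909/22762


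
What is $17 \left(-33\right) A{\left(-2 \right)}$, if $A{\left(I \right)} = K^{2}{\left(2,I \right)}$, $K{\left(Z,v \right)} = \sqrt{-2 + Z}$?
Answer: $0$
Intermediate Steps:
$A{\left(I \right)} = 0$ ($A{\left(I \right)} = \left(\sqrt{-2 + 2}\right)^{2} = \left(\sqrt{0}\right)^{2} = 0^{2} = 0$)
$17 \left(-33\right) A{\left(-2 \right)} = 17 \left(-33\right) 0 = \left(-561\right) 0 = 0$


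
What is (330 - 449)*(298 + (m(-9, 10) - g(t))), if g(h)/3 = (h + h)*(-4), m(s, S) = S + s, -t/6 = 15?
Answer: 221459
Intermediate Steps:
t = -90 (t = -6*15 = -90)
g(h) = -24*h (g(h) = 3*((h + h)*(-4)) = 3*((2*h)*(-4)) = 3*(-8*h) = -24*h)
(330 - 449)*(298 + (m(-9, 10) - g(t))) = (330 - 449)*(298 + ((10 - 9) - (-24)*(-90))) = -119*(298 + (1 - 1*2160)) = -119*(298 + (1 - 2160)) = -119*(298 - 2159) = -119*(-1861) = 221459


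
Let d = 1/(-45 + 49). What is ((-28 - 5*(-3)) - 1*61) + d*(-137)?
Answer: -433/4 ≈ -108.25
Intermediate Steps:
d = 1/4 ≈ 0.25000
((-28 - 5*(-3)) - 1*61) + d*(-137) = ((-28 - 5*(-3)) - 1*61) + (1/4)*(-137) = ((-28 - 1*(-15)) - 61) - 137/4 = ((-28 + 15) - 61) - 137/4 = (-13 - 61) - 137/4 = -74 - 137/4 = -433/4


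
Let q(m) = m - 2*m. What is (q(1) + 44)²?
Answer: 1849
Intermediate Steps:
q(m) = -m
(q(1) + 44)² = (-1*1 + 44)² = (-1 + 44)² = 43² = 1849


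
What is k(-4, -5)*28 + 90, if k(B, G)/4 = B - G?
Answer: 202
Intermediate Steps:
k(B, G) = -4*G + 4*B (k(B, G) = 4*(B - G) = -4*G + 4*B)
k(-4, -5)*28 + 90 = (-4*(-5) + 4*(-4))*28 + 90 = (20 - 16)*28 + 90 = 4*28 + 90 = 112 + 90 = 202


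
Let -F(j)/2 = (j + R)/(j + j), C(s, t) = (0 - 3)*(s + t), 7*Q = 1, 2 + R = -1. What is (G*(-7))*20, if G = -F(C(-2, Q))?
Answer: -840/13 ≈ -64.615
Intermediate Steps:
R = -3 (R = -2 - 1 = -3)
Q = ⅐ (Q = (⅐)*1 = ⅐ ≈ 0.14286)
C(s, t) = -3*s - 3*t (C(s, t) = -3*(s + t) = -3*s - 3*t)
F(j) = -(-3 + j)/j (F(j) = -2*(j - 3)/(j + j) = -2*(-3 + j)/(2*j) = -2*(-3 + j)*1/(2*j) = -(-3 + j)/j)
G = 6/13 (G = -(3 - (-3*(-2) - 3*⅐))/(-3*(-2) - 3*⅐) = -(3 - (6 - 3/7))/(6 - 3/7) = -(3 - 1*39/7)/39/7 = -7*(3 - 39/7)/39 = -7*(-18)/(39*7) = -1*(-6/13) = 6/13 ≈ 0.46154)
(G*(-7))*20 = ((6/13)*(-7))*20 = -42/13*20 = -840/13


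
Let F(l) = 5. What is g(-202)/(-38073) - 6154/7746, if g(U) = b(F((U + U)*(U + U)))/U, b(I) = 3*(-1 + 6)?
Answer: -7888122449/9928753086 ≈ -0.79447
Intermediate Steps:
b(I) = 15 (b(I) = 3*5 = 15)
g(U) = 15/U
g(-202)/(-38073) - 6154/7746 = (15/(-202))/(-38073) - 6154/7746 = (15*(-1/202))*(-1/38073) - 6154*1/7746 = -15/202*(-1/38073) - 3077/3873 = 5/2563582 - 3077/3873 = -7888122449/9928753086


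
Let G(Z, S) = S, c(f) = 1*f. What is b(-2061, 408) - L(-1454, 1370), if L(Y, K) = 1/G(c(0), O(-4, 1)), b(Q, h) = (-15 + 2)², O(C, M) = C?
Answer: 677/4 ≈ 169.25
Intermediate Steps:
c(f) = f
b(Q, h) = 169 (b(Q, h) = (-13)² = 169)
L(Y, K) = -¼ (L(Y, K) = 1/(-4) = -¼)
b(-2061, 408) - L(-1454, 1370) = 169 - 1*(-¼) = 169 + ¼ = 677/4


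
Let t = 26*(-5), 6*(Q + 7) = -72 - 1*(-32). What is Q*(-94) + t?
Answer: 3464/3 ≈ 1154.7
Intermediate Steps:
Q = -41/3 (Q = -7 + (-72 - 1*(-32))/6 = -7 + (-72 + 32)/6 = -7 + (⅙)*(-40) = -7 - 20/3 = -41/3 ≈ -13.667)
t = -130
Q*(-94) + t = -41/3*(-94) - 130 = 3854/3 - 130 = 3464/3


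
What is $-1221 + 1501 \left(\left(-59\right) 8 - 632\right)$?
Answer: $-1658325$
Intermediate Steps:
$-1221 + 1501 \left(\left(-59\right) 8 - 632\right) = -1221 + 1501 \left(-472 - 632\right) = -1221 + 1501 \left(-1104\right) = -1221 - 1657104 = -1658325$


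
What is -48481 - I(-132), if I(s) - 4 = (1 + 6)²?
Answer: -48534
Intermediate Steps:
I(s) = 53 (I(s) = 4 + (1 + 6)² = 4 + 7² = 4 + 49 = 53)
-48481 - I(-132) = -48481 - 1*53 = -48481 - 53 = -48534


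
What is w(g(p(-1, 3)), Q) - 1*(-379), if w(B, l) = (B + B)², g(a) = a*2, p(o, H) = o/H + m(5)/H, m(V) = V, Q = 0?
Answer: 3667/9 ≈ 407.44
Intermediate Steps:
p(o, H) = 5/H + o/H (p(o, H) = o/H + 5/H = 5/H + o/H)
g(a) = 2*a
w(B, l) = 4*B² (w(B, l) = (2*B)² = 4*B²)
w(g(p(-1, 3)), Q) - 1*(-379) = 4*(2*((5 - 1)/3))² - 1*(-379) = 4*(2*((⅓)*4))² + 379 = 4*(2*(4/3))² + 379 = 4*(8/3)² + 379 = 4*(64/9) + 379 = 256/9 + 379 = 3667/9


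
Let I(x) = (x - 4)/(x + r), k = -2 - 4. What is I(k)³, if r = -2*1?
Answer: 125/64 ≈ 1.9531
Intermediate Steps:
r = -2
k = -6
I(x) = (-4 + x)/(-2 + x) (I(x) = (x - 4)/(x - 2) = (-4 + x)/(-2 + x))
I(k)³ = ((-4 - 6)/(-2 - 6))³ = (-10/(-8))³ = (-⅛*(-10))³ = (5/4)³ = 125/64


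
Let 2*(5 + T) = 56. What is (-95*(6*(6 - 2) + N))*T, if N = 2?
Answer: -56810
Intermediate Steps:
T = 23 (T = -5 + (1/2)*56 = -5 + 28 = 23)
(-95*(6*(6 - 2) + N))*T = -95*(6*(6 - 2) + 2)*23 = -95*(6*4 + 2)*23 = -95*(24 + 2)*23 = -95*26*23 = -2470*23 = -56810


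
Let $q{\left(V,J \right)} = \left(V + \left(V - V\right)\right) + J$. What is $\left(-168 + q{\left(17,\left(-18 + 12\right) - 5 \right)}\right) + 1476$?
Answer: $1314$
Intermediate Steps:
$q{\left(V,J \right)} = J + V$ ($q{\left(V,J \right)} = \left(V + 0\right) + J = V + J = J + V$)
$\left(-168 + q{\left(17,\left(-18 + 12\right) - 5 \right)}\right) + 1476 = \left(-168 + \left(\left(\left(-18 + 12\right) - 5\right) + 17\right)\right) + 1476 = \left(-168 + \left(\left(-6 - 5\right) + 17\right)\right) + 1476 = \left(-168 + \left(-11 + 17\right)\right) + 1476 = \left(-168 + 6\right) + 1476 = -162 + 1476 = 1314$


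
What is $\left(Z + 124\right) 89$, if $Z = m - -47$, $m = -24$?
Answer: $13083$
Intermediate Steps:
$Z = 23$ ($Z = -24 - -47 = -24 + 47 = 23$)
$\left(Z + 124\right) 89 = \left(23 + 124\right) 89 = 147 \cdot 89 = 13083$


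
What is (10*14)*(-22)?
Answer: -3080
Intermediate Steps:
(10*14)*(-22) = 140*(-22) = -3080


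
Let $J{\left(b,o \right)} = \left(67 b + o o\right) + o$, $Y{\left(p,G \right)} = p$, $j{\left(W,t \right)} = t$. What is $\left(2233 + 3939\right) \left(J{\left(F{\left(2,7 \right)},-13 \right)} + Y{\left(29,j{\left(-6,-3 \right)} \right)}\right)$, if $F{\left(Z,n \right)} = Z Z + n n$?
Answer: $23058592$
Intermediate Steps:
$F{\left(Z,n \right)} = Z^{2} + n^{2}$
$J{\left(b,o \right)} = o + o^{2} + 67 b$ ($J{\left(b,o \right)} = \left(67 b + o^{2}\right) + o = \left(o^{2} + 67 b\right) + o = o + o^{2} + 67 b$)
$\left(2233 + 3939\right) \left(J{\left(F{\left(2,7 \right)},-13 \right)} + Y{\left(29,j{\left(-6,-3 \right)} \right)}\right) = \left(2233 + 3939\right) \left(\left(-13 + \left(-13\right)^{2} + 67 \left(2^{2} + 7^{2}\right)\right) + 29\right) = 6172 \left(\left(-13 + 169 + 67 \left(4 + 49\right)\right) + 29\right) = 6172 \left(\left(-13 + 169 + 67 \cdot 53\right) + 29\right) = 6172 \left(\left(-13 + 169 + 3551\right) + 29\right) = 6172 \left(3707 + 29\right) = 6172 \cdot 3736 = 23058592$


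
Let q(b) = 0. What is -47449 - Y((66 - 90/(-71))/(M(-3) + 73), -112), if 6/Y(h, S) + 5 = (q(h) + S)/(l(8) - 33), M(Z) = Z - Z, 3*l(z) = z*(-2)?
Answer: -11339621/239 ≈ -47446.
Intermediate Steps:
l(z) = -2*z/3 (l(z) = (z*(-2))/3 = (-2*z)/3 = -2*z/3)
M(Z) = 0
Y(h, S) = 6/(-5 - 3*S/115) (Y(h, S) = 6/(-5 + (0 + S)/(-2/3*8 - 33)) = 6/(-5 + S/(-16/3 - 33)) = 6/(-5 + S/(-115/3)) = 6/(-5 + S*(-3/115)) = 6/(-5 - 3*S/115))
-47449 - Y((66 - 90/(-71))/(M(-3) + 73), -112) = -47449 - (-690)/(575 + 3*(-112)) = -47449 - (-690)/(575 - 336) = -47449 - (-690)/239 = -47449 - 1*(-690/239) = -47449 + 690/239 = -11339621/239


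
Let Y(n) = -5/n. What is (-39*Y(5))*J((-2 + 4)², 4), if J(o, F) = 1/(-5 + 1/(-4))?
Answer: -52/7 ≈ -7.4286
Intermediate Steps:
J(o, F) = -4/21 (J(o, F) = 1/(-5 - ¼) = 1/(-21/4) = -4/21)
(-39*Y(5))*J((-2 + 4)², 4) = -(-195)/5*(-4/21) = -39*(-1)*(-4/21) = 39*(-4/21) = -52/7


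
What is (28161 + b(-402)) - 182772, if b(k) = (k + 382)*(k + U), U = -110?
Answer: -144371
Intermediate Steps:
b(k) = (-110 + k)*(382 + k) (b(k) = (k + 382)*(k - 110) = (382 + k)*(-110 + k) = (-110 + k)*(382 + k))
(28161 + b(-402)) - 182772 = (28161 + (-42020 + (-402)² + 272*(-402))) - 182772 = (28161 + (-42020 + 161604 - 109344)) - 182772 = (28161 + 10240) - 182772 = 38401 - 182772 = -144371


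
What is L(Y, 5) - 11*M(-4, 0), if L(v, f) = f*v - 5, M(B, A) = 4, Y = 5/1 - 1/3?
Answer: -77/3 ≈ -25.667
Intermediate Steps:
Y = 14/3 (Y = 5*1 - 1*⅓ = 5 - ⅓ = 14/3 ≈ 4.6667)
L(v, f) = -5 + f*v
L(Y, 5) - 11*M(-4, 0) = (-5 + 5*(14/3)) - 11*4 = (-5 + 70/3) - 44 = 55/3 - 44 = -77/3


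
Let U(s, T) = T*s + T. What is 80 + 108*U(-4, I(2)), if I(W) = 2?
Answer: -568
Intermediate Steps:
U(s, T) = T + T*s
80 + 108*U(-4, I(2)) = 80 + 108*(2*(1 - 4)) = 80 + 108*(2*(-3)) = 80 + 108*(-6) = 80 - 648 = -568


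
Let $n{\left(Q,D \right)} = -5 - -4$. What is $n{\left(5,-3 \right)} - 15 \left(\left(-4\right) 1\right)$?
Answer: $59$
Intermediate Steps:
$n{\left(Q,D \right)} = -1$ ($n{\left(Q,D \right)} = -5 + 4 = -1$)
$n{\left(5,-3 \right)} - 15 \left(\left(-4\right) 1\right) = -1 - 15 \left(\left(-4\right) 1\right) = -1 - -60 = -1 + 60 = 59$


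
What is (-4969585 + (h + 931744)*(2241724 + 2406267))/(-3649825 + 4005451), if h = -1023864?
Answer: -142725966835/118542 ≈ -1.2040e+6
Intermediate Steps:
(-4969585 + (h + 931744)*(2241724 + 2406267))/(-3649825 + 4005451) = (-4969585 + (-1023864 + 931744)*(2241724 + 2406267))/(-3649825 + 4005451) = (-4969585 - 92120*4647991)/355626 = (-4969585 - 428172930920)*(1/355626) = -428177900505*1/355626 = -142725966835/118542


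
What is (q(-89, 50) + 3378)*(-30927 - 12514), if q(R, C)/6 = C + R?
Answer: -136578504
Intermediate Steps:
q(R, C) = 6*C + 6*R (q(R, C) = 6*(C + R) = 6*C + 6*R)
(q(-89, 50) + 3378)*(-30927 - 12514) = ((6*50 + 6*(-89)) + 3378)*(-30927 - 12514) = ((300 - 534) + 3378)*(-43441) = (-234 + 3378)*(-43441) = 3144*(-43441) = -136578504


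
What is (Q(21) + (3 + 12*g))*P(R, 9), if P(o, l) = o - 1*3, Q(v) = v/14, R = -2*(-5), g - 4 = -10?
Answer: -945/2 ≈ -472.50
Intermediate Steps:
g = -6 (g = 4 - 10 = -6)
R = 10
Q(v) = v/14 (Q(v) = v*(1/14) = v/14)
P(o, l) = -3 + o (P(o, l) = o - 3 = -3 + o)
(Q(21) + (3 + 12*g))*P(R, 9) = ((1/14)*21 + (3 + 12*(-6)))*(-3 + 10) = (3/2 + (3 - 72))*7 = (3/2 - 69)*7 = -135/2*7 = -945/2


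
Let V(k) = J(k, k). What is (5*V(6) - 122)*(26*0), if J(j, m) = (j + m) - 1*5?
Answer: 0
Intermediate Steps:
J(j, m) = -5 + j + m (J(j, m) = (j + m) - 5 = -5 + j + m)
V(k) = -5 + 2*k (V(k) = -5 + k + k = -5 + 2*k)
(5*V(6) - 122)*(26*0) = (5*(-5 + 2*6) - 122)*(26*0) = (5*(-5 + 12) - 122)*0 = (5*7 - 122)*0 = (35 - 122)*0 = -87*0 = 0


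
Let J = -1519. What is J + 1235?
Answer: -284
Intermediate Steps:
J + 1235 = -1519 + 1235 = -284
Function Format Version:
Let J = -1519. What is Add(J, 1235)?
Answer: -284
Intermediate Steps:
Add(J, 1235) = Add(-1519, 1235) = -284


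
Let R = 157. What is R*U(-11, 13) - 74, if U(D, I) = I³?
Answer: 344855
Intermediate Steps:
R*U(-11, 13) - 74 = 157*13³ - 74 = 157*2197 - 74 = 344929 - 74 = 344855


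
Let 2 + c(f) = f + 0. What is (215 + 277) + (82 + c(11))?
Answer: 583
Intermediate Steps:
c(f) = -2 + f (c(f) = -2 + (f + 0) = -2 + f)
(215 + 277) + (82 + c(11)) = (215 + 277) + (82 + (-2 + 11)) = 492 + (82 + 9) = 492 + 91 = 583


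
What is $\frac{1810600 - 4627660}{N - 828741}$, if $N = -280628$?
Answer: $\frac{2817060}{1109369} \approx 2.5393$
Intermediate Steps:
$\frac{1810600 - 4627660}{N - 828741} = \frac{1810600 - 4627660}{-280628 - 828741} = - \frac{2817060}{-1109369} = \left(-2817060\right) \left(- \frac{1}{1109369}\right) = \frac{2817060}{1109369}$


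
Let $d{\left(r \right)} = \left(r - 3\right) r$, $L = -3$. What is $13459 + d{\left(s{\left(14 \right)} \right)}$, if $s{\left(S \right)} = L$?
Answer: $13477$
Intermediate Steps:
$s{\left(S \right)} = -3$
$d{\left(r \right)} = r \left(-3 + r\right)$ ($d{\left(r \right)} = \left(-3 + r\right) r = r \left(-3 + r\right)$)
$13459 + d{\left(s{\left(14 \right)} \right)} = 13459 - 3 \left(-3 - 3\right) = 13459 - -18 = 13459 + 18 = 13477$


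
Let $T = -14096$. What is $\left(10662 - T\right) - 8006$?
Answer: $16752$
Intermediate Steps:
$\left(10662 - T\right) - 8006 = \left(10662 - -14096\right) - 8006 = \left(10662 + 14096\right) - 8006 = 24758 - 8006 = 16752$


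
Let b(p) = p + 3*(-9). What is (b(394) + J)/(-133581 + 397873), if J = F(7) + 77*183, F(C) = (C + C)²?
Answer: 7327/132146 ≈ 0.055446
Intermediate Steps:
F(C) = 4*C² (F(C) = (2*C)² = 4*C²)
b(p) = -27 + p (b(p) = p - 27 = -27 + p)
J = 14287 (J = 4*7² + 77*183 = 4*49 + 14091 = 196 + 14091 = 14287)
(b(394) + J)/(-133581 + 397873) = ((-27 + 394) + 14287)/(-133581 + 397873) = (367 + 14287)/264292 = 14654*(1/264292) = 7327/132146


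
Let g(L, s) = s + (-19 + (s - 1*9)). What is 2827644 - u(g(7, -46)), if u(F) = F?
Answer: 2827764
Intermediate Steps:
g(L, s) = -28 + 2*s (g(L, s) = s + (-19 + (s - 9)) = s + (-19 + (-9 + s)) = s + (-28 + s) = -28 + 2*s)
2827644 - u(g(7, -46)) = 2827644 - (-28 + 2*(-46)) = 2827644 - (-28 - 92) = 2827644 - 1*(-120) = 2827644 + 120 = 2827764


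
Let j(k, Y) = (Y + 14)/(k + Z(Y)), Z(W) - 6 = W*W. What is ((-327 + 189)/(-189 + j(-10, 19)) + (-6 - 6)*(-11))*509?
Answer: 759372519/11240 ≈ 67560.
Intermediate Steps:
Z(W) = 6 + W**2 (Z(W) = 6 + W*W = 6 + W**2)
j(k, Y) = (14 + Y)/(6 + k + Y**2) (j(k, Y) = (Y + 14)/(k + (6 + Y**2)) = (14 + Y)/(6 + k + Y**2))
((-327 + 189)/(-189 + j(-10, 19)) + (-6 - 6)*(-11))*509 = ((-327 + 189)/(-189 + (14 + 19)/(6 - 10 + 19**2)) + (-6 - 6)*(-11))*509 = (-138/(-189 + 33/(6 - 10 + 361)) - 12*(-11))*509 = (-138/(-189 + 33/357) + 132)*509 = (-138/(-189 + (1/357)*33) + 132)*509 = (-138/(-189 + 11/119) + 132)*509 = (-138/(-22480/119) + 132)*509 = (-138*(-119/22480) + 132)*509 = (8211/11240 + 132)*509 = (1491891/11240)*509 = 759372519/11240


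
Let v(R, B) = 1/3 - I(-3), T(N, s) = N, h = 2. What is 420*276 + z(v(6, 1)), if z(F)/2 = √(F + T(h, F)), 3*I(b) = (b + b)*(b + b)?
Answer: 115920 + 2*I*√87/3 ≈ 1.1592e+5 + 6.2183*I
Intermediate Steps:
I(b) = 4*b²/3 (I(b) = ((b + b)*(b + b))/3 = ((2*b)*(2*b))/3 = (4*b²)/3 = 4*b²/3)
v(R, B) = -35/3 (v(R, B) = 1/3 - 4*(-3)²/3 = ⅓ - 4*9/3 = ⅓ - 1*12 = ⅓ - 12 = -35/3)
z(F) = 2*√(2 + F) (z(F) = 2*√(F + 2) = 2*√(2 + F))
420*276 + z(v(6, 1)) = 420*276 + 2*√(2 - 35/3) = 115920 + 2*√(-29/3) = 115920 + 2*(I*√87/3) = 115920 + 2*I*√87/3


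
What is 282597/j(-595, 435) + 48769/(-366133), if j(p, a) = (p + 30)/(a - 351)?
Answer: -8691346896169/206865145 ≈ -42015.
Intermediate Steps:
j(p, a) = (30 + p)/(-351 + a)
282597/j(-595, 435) + 48769/(-366133) = 282597/(((30 - 595)/(-351 + 435))) + 48769/(-366133) = 282597/((-565/84)) + 48769*(-1/366133) = 282597/(((1/84)*(-565))) - 48769/366133 = 282597/(-565/84) - 48769/366133 = 282597*(-84/565) - 48769/366133 = -23738148/565 - 48769/366133 = -8691346896169/206865145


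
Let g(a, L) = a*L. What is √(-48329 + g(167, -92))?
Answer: 3*I*√7077 ≈ 252.37*I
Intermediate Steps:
g(a, L) = L*a
√(-48329 + g(167, -92)) = √(-48329 - 92*167) = √(-48329 - 15364) = √(-63693) = 3*I*√7077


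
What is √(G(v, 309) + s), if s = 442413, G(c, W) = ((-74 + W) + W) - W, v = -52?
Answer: 2*√110662 ≈ 665.32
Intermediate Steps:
G(c, W) = -74 + W (G(c, W) = (-74 + 2*W) - W = -74 + W)
√(G(v, 309) + s) = √((-74 + 309) + 442413) = √(235 + 442413) = √442648 = 2*√110662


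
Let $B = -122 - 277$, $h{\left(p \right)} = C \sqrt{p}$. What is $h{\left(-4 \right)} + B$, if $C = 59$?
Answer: $-399 + 118 i \approx -399.0 + 118.0 i$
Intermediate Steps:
$h{\left(p \right)} = 59 \sqrt{p}$
$B = -399$
$h{\left(-4 \right)} + B = 59 \sqrt{-4} - 399 = 59 \cdot 2 i - 399 = 118 i - 399 = -399 + 118 i$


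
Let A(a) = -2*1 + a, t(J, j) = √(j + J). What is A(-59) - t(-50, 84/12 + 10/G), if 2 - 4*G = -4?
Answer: -61 - I*√327/3 ≈ -61.0 - 6.0277*I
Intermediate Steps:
G = 3/2 (G = ½ - ¼*(-4) = ½ + 1 = 3/2 ≈ 1.5000)
t(J, j) = √(J + j)
A(a) = -2 + a
A(-59) - t(-50, 84/12 + 10/G) = (-2 - 59) - √(-50 + (84/12 + 10/(3/2))) = -61 - √(-50 + (84*(1/12) + 10*(⅔))) = -61 - √(-50 + (7 + 20/3)) = -61 - √(-50 + 41/3) = -61 - √(-109/3) = -61 - I*√327/3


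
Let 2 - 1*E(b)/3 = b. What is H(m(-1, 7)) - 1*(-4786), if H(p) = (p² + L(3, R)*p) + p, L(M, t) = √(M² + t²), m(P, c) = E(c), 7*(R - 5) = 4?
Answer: 4996 - 45*√218/7 ≈ 4901.1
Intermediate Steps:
R = 39/7 (R = 5 + (⅐)*4 = 5 + 4/7 = 39/7 ≈ 5.5714)
E(b) = 6 - 3*b
m(P, c) = 6 - 3*c
H(p) = p + p² + 3*p*√218/7 (H(p) = (p² + √(3² + (39/7)²)*p) + p = (p² + √(9 + 1521/49)*p) + p = (p² + √(1962/49)*p) + p = (p² + (3*√218/7)*p) + p = (p² + 3*p*√218/7) + p = p + p² + 3*p*√218/7)
H(m(-1, 7)) - 1*(-4786) = (6 - 3*7)*(7 + 3*√218 + 7*(6 - 3*7))/7 - 1*(-4786) = (6 - 21)*(7 + 3*√218 + 7*(6 - 21))/7 + 4786 = (⅐)*(-15)*(7 + 3*√218 + 7*(-15)) + 4786 = (⅐)*(-15)*(7 + 3*√218 - 105) + 4786 = (⅐)*(-15)*(-98 + 3*√218) + 4786 = (210 - 45*√218/7) + 4786 = 4996 - 45*√218/7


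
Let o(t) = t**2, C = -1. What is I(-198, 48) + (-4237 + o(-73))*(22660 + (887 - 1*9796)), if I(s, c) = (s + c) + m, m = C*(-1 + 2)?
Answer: 15015941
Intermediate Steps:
m = -1 (m = -(-1 + 2) = -1*1 = -1)
I(s, c) = -1 + c + s (I(s, c) = (s + c) - 1 = (c + s) - 1 = -1 + c + s)
I(-198, 48) + (-4237 + o(-73))*(22660 + (887 - 1*9796)) = (-1 + 48 - 198) + (-4237 + (-73)**2)*(22660 + (887 - 1*9796)) = -151 + (-4237 + 5329)*(22660 + (887 - 9796)) = -151 + 1092*(22660 - 8909) = -151 + 1092*13751 = -151 + 15016092 = 15015941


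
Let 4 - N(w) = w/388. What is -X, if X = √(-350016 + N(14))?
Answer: -I*√13173052990/194 ≈ -591.62*I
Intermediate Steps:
N(w) = 4 - w/388
X = I*√13173052990/194 (X = √(-350016 + (4 - 1/388*14)) = √(-350016 + (4 - 7/194)) = √(-350016 + 769/194) = √(-67902335/194) = I*√13173052990/194 ≈ 591.62*I)
-X = -I*√13173052990/194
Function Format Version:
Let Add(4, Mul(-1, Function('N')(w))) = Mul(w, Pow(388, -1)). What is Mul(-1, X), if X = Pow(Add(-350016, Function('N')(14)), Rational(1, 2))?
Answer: Mul(Rational(-1, 194), I, Pow(13173052990, Rational(1, 2))) ≈ Mul(-591.62, I)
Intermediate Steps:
Function('N')(w) = Add(4, Mul(Rational(-1, 388), w)) (Function('N')(w) = Add(4, Mul(-1, Mul(w, Pow(388, -1)))) = Add(4, Mul(-1, Mul(w, Rational(1, 388)))) = Add(4, Mul(-1, Mul(Rational(1, 388), w))) = Add(4, Mul(Rational(-1, 388), w)))
X = Mul(Rational(1, 194), I, Pow(13173052990, Rational(1, 2))) (X = Pow(Add(-350016, Add(4, Mul(Rational(-1, 388), 14))), Rational(1, 2)) = Pow(Add(-350016, Add(4, Rational(-7, 194))), Rational(1, 2)) = Pow(Add(-350016, Rational(769, 194)), Rational(1, 2)) = Pow(Rational(-67902335, 194), Rational(1, 2)) = Mul(Rational(1, 194), I, Pow(13173052990, Rational(1, 2))) ≈ Mul(591.62, I))
Mul(-1, X) = Mul(-1, Mul(Rational(1, 194), I, Pow(13173052990, Rational(1, 2)))) = Mul(Rational(-1, 194), I, Pow(13173052990, Rational(1, 2)))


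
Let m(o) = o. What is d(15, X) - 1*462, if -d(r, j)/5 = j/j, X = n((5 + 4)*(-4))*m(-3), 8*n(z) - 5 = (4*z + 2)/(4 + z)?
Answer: -467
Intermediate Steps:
n(z) = 5/8 + (2 + 4*z)/(8*(4 + z)) (n(z) = 5/8 + ((4*z + 2)/(4 + z))/8 = 5/8 + ((2 + 4*z)/(4 + z))/8 = 5/8 + (2 + 4*z)/(8*(4 + z)))
X = -453/128 (X = ((22 + 9*((5 + 4)*(-4)))/(8*(4 + (5 + 4)*(-4))))*(-3) = ((22 + 9*(9*(-4)))/(8*(4 + 9*(-4))))*(-3) = ((22 + 9*(-36))/(8*(4 - 36)))*(-3) = ((⅛)*(22 - 324)/(-32))*(-3) = ((⅛)*(-1/32)*(-302))*(-3) = (151/128)*(-3) = -453/128 ≈ -3.5391)
d(r, j) = -5 (d(r, j) = -5*j/j = -5*1 = -5)
d(15, X) - 1*462 = -5 - 1*462 = -5 - 462 = -467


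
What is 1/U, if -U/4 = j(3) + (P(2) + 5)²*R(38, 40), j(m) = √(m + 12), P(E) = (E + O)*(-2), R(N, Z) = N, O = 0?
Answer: -19/2858 + √15/5716 ≈ -0.0059704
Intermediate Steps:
P(E) = -2*E (P(E) = (E + 0)*(-2) = E*(-2) = -2*E)
j(m) = √(12 + m)
U = -152 - 4*√15 (U = -4*(√(12 + 3) + (-2*2 + 5)²*38) = -4*(√15 + (-4 + 5)²*38) = -4*(√15 + 1²*38) = -4*(√15 + 1*38) = -4*(√15 + 38) = -4*(38 + √15) = -152 - 4*√15 ≈ -167.49)
1/U = 1/(-152 - 4*√15)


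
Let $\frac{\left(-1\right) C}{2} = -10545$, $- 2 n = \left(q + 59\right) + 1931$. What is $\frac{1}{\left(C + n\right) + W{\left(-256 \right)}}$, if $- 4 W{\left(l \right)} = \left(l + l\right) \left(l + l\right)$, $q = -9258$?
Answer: $- \frac{1}{40812} \approx -2.4503 \cdot 10^{-5}$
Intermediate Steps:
$n = 3634$ ($n = - \frac{\left(-9258 + 59\right) + 1931}{2} = - \frac{-9199 + 1931}{2} = \left(- \frac{1}{2}\right) \left(-7268\right) = 3634$)
$W{\left(l \right)} = - l^{2}$ ($W{\left(l \right)} = - \frac{\left(l + l\right) \left(l + l\right)}{4} = - \frac{2 l 2 l}{4} = - \frac{4 l^{2}}{4} = - l^{2}$)
$C = 21090$ ($C = \left(-2\right) \left(-10545\right) = 21090$)
$\frac{1}{\left(C + n\right) + W{\left(-256 \right)}} = \frac{1}{\left(21090 + 3634\right) - \left(-256\right)^{2}} = \frac{1}{24724 - 65536} = \frac{1}{-40812} = - \frac{1}{40812}$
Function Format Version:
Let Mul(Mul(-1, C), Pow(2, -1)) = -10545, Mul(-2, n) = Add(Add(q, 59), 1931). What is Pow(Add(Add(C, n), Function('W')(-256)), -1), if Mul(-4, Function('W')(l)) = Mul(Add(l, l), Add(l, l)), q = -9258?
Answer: Rational(-1, 40812) ≈ -2.4503e-5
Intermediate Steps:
n = 3634 (n = Mul(Rational(-1, 2), Add(Add(-9258, 59), 1931)) = Mul(Rational(-1, 2), Add(-9199, 1931)) = Mul(Rational(-1, 2), -7268) = 3634)
Function('W')(l) = Mul(-1, Pow(l, 2)) (Function('W')(l) = Mul(Rational(-1, 4), Mul(Add(l, l), Add(l, l))) = Mul(Rational(-1, 4), Mul(Mul(2, l), Mul(2, l))) = Mul(Rational(-1, 4), Mul(4, Pow(l, 2))) = Mul(-1, Pow(l, 2)))
C = 21090 (C = Mul(-2, -10545) = 21090)
Pow(Add(Add(C, n), Function('W')(-256)), -1) = Pow(Add(Add(21090, 3634), Mul(-1, Pow(-256, 2))), -1) = Pow(Add(24724, Mul(-1, 65536)), -1) = Pow(Add(24724, -65536), -1) = Pow(-40812, -1) = Rational(-1, 40812)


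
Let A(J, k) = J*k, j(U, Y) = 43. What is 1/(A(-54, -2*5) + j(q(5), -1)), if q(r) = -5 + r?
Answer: 1/583 ≈ 0.0017153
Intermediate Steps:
1/(A(-54, -2*5) + j(q(5), -1)) = 1/(-(-108)*5 + 43) = 1/(-54*(-10) + 43) = 1/(540 + 43) = 1/583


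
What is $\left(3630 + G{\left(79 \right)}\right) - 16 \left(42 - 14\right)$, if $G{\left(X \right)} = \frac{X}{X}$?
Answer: $3183$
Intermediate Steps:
$G{\left(X \right)} = 1$
$\left(3630 + G{\left(79 \right)}\right) - 16 \left(42 - 14\right) = \left(3630 + 1\right) - 16 \left(42 - 14\right) = 3631 - 448 = 3183$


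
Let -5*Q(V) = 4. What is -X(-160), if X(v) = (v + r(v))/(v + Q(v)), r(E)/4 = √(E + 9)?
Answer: -200/201 + 5*I*√151/201 ≈ -0.99502 + 0.30568*I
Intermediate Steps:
r(E) = 4*√(9 + E) (r(E) = 4*√(E + 9) = 4*√(9 + E))
Q(V) = -⅘ (Q(V) = -⅕*4 = -⅘)
X(v) = (v + 4*√(9 + v))/(-⅘ + v) (X(v) = (v + 4*√(9 + v))/(v - ⅘) = (v + 4*√(9 + v))/(-⅘ + v))
-X(-160) = -5*(-160 + 4*√(9 - 160))/(-4 + 5*(-160)) = -5*(-160 + 4*√(-151))/(-4 - 800) = -5*(-160 + 4*(I*√151))/(-804) = -5*(-1)*(-160 + 4*I*√151)/804 = -(200/201 - 5*I*√151/201) = -200/201 + 5*I*√151/201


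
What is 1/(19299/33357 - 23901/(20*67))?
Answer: -14899460/257134999 ≈ -0.057944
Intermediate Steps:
1/(19299/33357 - 23901/(20*67)) = 1/(19299*(1/33357) - 23901/1340) = 1/(6433/11119 - 23901*1/1340) = 1/(6433/11119 - 23901/1340) = 1/(-257134999/14899460) = -14899460/257134999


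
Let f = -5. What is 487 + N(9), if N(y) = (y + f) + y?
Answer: 500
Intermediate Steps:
N(y) = -5 + 2*y (N(y) = (y - 5) + y = (-5 + y) + y = -5 + 2*y)
487 + N(9) = 487 + (-5 + 2*9) = 487 + (-5 + 18) = 487 + 13 = 500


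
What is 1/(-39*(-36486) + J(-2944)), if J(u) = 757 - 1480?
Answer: 1/1422231 ≈ 7.0312e-7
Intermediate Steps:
J(u) = -723
1/(-39*(-36486) + J(-2944)) = 1/(-39*(-36486) - 723) = 1/(1422954 - 723) = 1/1422231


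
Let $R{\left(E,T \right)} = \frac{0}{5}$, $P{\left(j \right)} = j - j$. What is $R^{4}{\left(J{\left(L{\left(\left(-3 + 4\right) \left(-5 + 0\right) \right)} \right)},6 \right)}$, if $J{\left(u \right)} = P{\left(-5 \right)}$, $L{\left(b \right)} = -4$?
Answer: $0$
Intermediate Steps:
$P{\left(j \right)} = 0$
$J{\left(u \right)} = 0$
$R{\left(E,T \right)} = 0$ ($R{\left(E,T \right)} = 0 \cdot \frac{1}{5} = 0$)
$R^{4}{\left(J{\left(L{\left(\left(-3 + 4\right) \left(-5 + 0\right) \right)} \right)},6 \right)} = 0^{4} = 0$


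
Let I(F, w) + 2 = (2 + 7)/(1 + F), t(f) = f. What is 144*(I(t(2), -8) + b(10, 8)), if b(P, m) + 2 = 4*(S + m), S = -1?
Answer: 3888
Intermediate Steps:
b(P, m) = -6 + 4*m (b(P, m) = -2 + 4*(-1 + m) = -2 + (-4 + 4*m) = -6 + 4*m)
I(F, w) = -2 + 9/(1 + F) (I(F, w) = -2 + (2 + 7)/(1 + F) = -2 + 9/(1 + F))
144*(I(t(2), -8) + b(10, 8)) = 144*((7 - 2*2)/(1 + 2) + (-6 + 4*8)) = 144*((7 - 4)/3 + (-6 + 32)) = 144*((⅓)*3 + 26) = 144*(1 + 26) = 144*27 = 3888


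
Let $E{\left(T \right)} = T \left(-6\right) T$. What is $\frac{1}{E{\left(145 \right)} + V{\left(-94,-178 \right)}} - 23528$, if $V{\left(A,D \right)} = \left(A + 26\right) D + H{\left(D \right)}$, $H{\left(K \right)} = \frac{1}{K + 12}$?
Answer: $- \frac{445423555502}{18931637} \approx -23528.0$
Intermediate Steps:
$E{\left(T \right)} = - 6 T^{2}$ ($E{\left(T \right)} = - 6 T T = - 6 T^{2}$)
$H{\left(K \right)} = \frac{1}{12 + K}$
$V{\left(A,D \right)} = \frac{1}{12 + D} + D \left(26 + A\right)$ ($V{\left(A,D \right)} = \left(A + 26\right) D + \frac{1}{12 + D} = \left(26 + A\right) D + \frac{1}{12 + D} = D \left(26 + A\right) + \frac{1}{12 + D} = \frac{1}{12 + D} + D \left(26 + A\right)$)
$\frac{1}{E{\left(145 \right)} + V{\left(-94,-178 \right)}} - 23528 = \frac{1}{- 6 \cdot 145^{2} + \frac{1 - 178 \left(12 - 178\right) \left(26 - 94\right)}{12 - 178}} - 23528 = \frac{1}{\left(-6\right) 21025 + \frac{1 - \left(-29548\right) \left(-68\right)}{-166}} - 23528 = \frac{1}{-126150 - \frac{1 - 2009264}{166}} - 23528 = \frac{1}{-126150 - - \frac{2009263}{166}} - 23528 = \frac{1}{-126150 + \frac{2009263}{166}} - 23528 = \frac{1}{- \frac{18931637}{166}} - 23528 = - \frac{166}{18931637} - 23528 = - \frac{445423555502}{18931637}$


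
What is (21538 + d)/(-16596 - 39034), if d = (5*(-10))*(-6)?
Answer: -10919/27815 ≈ -0.39256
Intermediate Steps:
d = 300 (d = -50*(-6) = 300)
(21538 + d)/(-16596 - 39034) = (21538 + 300)/(-16596 - 39034) = 21838/(-55630) = 21838*(-1/55630) = -10919/27815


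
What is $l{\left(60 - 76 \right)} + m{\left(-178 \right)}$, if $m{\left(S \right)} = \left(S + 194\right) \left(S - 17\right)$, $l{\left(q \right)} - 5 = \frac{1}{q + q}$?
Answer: $- \frac{99681}{32} \approx -3115.0$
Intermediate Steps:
$l{\left(q \right)} = 5 + \frac{1}{2 q}$ ($l{\left(q \right)} = 5 + \frac{1}{q + q} = 5 + \frac{1}{2 q}$)
$m{\left(S \right)} = \left(-17 + S\right) \left(194 + S\right)$ ($m{\left(S \right)} = \left(194 + S\right) \left(-17 + S\right) = \left(-17 + S\right) \left(194 + S\right)$)
$l{\left(60 - 76 \right)} + m{\left(-178 \right)} = \left(5 + \frac{1}{2 \left(60 - 76\right)}\right) + \left(-3298 + \left(-178\right)^{2} + 177 \left(-178\right)\right) = \left(5 + \frac{1}{2 \left(-16\right)}\right) - 3120 = \left(5 + \frac{1}{2} \left(- \frac{1}{16}\right)\right) - 3120 = \left(5 - \frac{1}{32}\right) - 3120 = \frac{159}{32} - 3120 = - \frac{99681}{32}$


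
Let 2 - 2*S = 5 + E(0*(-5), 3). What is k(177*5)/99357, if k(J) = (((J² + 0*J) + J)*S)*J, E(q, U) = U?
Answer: -693937350/33119 ≈ -20953.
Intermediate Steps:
S = -3 (S = 1 - (5 + 3)/2 = 1 - ½*8 = 1 - 4 = -3)
k(J) = J*(-3*J - 3*J²) (k(J) = (((J² + 0*J) + J)*(-3))*J = (((J² + 0) + J)*(-3))*J = ((J² + J)*(-3))*J = ((J + J²)*(-3))*J = (-3*J - 3*J²)*J = J*(-3*J - 3*J²))
k(177*5)/99357 = (3*(177*5)²*(-1 - 177*5))/99357 = (3*885²*(-1 - 1*885))*(1/99357) = (3*783225*(-1 - 885))*(1/99357) = (3*783225*(-886))*(1/99357) = -2081812050*1/99357 = -693937350/33119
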